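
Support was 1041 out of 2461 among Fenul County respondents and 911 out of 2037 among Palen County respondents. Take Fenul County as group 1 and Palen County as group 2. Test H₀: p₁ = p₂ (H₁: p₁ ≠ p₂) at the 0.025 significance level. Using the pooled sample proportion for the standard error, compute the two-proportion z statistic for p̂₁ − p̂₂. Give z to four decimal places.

z = -1.6319

p̂₁ = 1041/2461 ≈ 0.422999, p̂₂ = 911/2037 ≈ 0.447226.
Pooled p̂ = (1041+911)/(2461+2037) = 1952/4498 = 0.433971.
SE = √(p̂(1−p̂)(1/n₁+1/n₂)) = √(0.433971·0.566029·0.000897257) = √(0.000220402) = 0.014846.
z = (0.422999 − 0.447226)/0.014846 = -0.024227/0.014846 = -1.6319.
Two-sided p-value ≈ 2·Φ(−1.632) = 0.1027, so at α = 0.025 we fail to reject H₀.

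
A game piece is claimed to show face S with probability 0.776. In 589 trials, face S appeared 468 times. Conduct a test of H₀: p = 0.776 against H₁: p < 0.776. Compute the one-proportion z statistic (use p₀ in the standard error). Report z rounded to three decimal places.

z = 1.081

p̂ = 468/589 ≈ 0.79457.
Standard error under H₀: √(0.776×0.224/589) = 0.01718.
z = (0.79457 − 0.776)/0.01718 = 0.01857/0.01718 = 1.081.
p-value = P(Z < 1.081) ≈ 0.8601.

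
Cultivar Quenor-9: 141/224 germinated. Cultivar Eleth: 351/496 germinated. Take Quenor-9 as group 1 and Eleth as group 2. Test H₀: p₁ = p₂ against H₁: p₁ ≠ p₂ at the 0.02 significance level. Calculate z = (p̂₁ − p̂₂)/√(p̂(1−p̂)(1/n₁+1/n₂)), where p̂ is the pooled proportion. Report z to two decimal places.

p̂₁ = 141/224 ≈ 0.6295, p̂₂ = 351/496 ≈ 0.7077.
Pooled p̂ = (141+351)/(224+496) = 492/720 = 0.6833.
SE = √(0.216389 × 0.00648041) = 0.0374.
z = (0.6295 − 0.7077)/0.0374 = -0.0782/0.0374 = -2.09.
Two-sided p-value ≈ 2·Φ(−2.088) = 0.0368, so at α = 0.02 we fail to reject H₀.

z = -2.09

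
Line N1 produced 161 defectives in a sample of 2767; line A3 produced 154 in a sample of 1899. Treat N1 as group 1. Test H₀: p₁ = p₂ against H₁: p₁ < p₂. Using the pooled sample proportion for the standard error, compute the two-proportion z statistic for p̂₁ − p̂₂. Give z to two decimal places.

p̂₁ = 161/2767 = 0.05819, p̂₂ = 154/1899 = 0.08110.
Pooled p̂ = (161+154)/(2767+1899) = 315/4666 = 0.06751.
SE = √(0.0629521 × 0.000887995) = 0.00748.
z = (0.05819 − 0.08110)/0.00748 = -0.02291/0.00748 = -3.06.
p-value = P(Z < -3.064) ≈ 0.0011.

z = -3.06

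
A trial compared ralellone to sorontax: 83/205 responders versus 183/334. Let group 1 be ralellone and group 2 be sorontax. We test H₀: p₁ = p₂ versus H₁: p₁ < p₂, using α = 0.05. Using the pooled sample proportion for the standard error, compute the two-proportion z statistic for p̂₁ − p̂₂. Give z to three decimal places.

p̂₁ = 83/205 ≈ 0.40488, p̂₂ = 183/334 ≈ 0.54790.
Pooled p̂ = (83+183)/(205+334) = 266/539 = 0.49351.
SE = √(p̂(1−p̂)(1/n₁+1/n₂)) = √(0.49351·0.50649·0.00787206) = √(0.00196768) = 0.04436.
z = (0.40488 − 0.54790)/0.04436 = -0.14302/0.04436 = -3.224.
p-value = P(Z < -3.224) ≈ 0.0006; since p < α = 0.05, reject H₀.

z = -3.224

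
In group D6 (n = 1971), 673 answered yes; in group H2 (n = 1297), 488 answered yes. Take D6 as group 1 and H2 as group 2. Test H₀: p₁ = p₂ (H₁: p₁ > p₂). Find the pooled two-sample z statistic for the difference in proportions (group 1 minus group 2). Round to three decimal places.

z = -2.034

p̂₁ = 673/1971 ≈ 0.34145, p̂₂ = 488/1297 ≈ 0.37625.
Pooled p̂ = (673+488)/(1971+1297) = 1161/3268 = 0.35526.
SE = √(p̂(1−p̂)(1/n₁+1/n₂)) = √(0.35526·0.64474·0.00127837) = √(0.000292811) = 0.01711.
z = (0.34145 − 0.37625)/0.01711 = -0.03480/0.01711 = -2.034.
p-value = P(Z > -2.034) ≈ 0.9790.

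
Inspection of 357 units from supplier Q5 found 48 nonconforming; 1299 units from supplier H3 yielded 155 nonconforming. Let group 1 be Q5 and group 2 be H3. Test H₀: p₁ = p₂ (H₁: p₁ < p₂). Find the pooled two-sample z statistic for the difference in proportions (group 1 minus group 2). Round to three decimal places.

z = 0.772

p̂₁ = 48/357 ≈ 0.13445, p̂₂ = 155/1299 ≈ 0.11932.
Pooled p̂ = (48+155)/(357+1299) = 203/1656 = 0.12258.
SE = √(p̂(1−p̂)(1/n₁+1/n₂)) = √(0.12258·0.87742·0.00357094) = √(0.000384082) = 0.01960.
z = (0.13445 − 0.11932)/0.01960 = 0.01513/0.01960 = 0.772.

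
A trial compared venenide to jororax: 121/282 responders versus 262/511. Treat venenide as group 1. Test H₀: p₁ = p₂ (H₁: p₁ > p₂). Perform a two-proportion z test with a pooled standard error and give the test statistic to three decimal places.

z = -2.256

p̂₁ = 121/282 = 0.42908, p̂₂ = 262/511 = 0.51272.
Pooled p̂ = (121+262)/(282+511) = 383/793 = 0.48298.
SE = √(0.24971 × 0.00550305) = 0.03707.
z = (0.42908 − 0.51272)/0.03707 = -0.08364/0.03707 = -2.256.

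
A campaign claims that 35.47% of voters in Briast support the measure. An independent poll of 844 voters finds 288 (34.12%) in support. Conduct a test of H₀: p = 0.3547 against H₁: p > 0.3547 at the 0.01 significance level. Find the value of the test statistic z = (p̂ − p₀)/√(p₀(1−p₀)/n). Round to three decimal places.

p̂ = 288/844 = 0.34123.
SE = √(p₀(1−p₀)/n) = √(0.22889/844) = 0.01647.
z = (0.34123 − 0.3547)/0.01647 = -0.01347/0.01647 = -0.818.
p-value = P(Z > -0.818) ≈ 0.7933; since p > α = 0.01, fail to reject H₀.

z = -0.818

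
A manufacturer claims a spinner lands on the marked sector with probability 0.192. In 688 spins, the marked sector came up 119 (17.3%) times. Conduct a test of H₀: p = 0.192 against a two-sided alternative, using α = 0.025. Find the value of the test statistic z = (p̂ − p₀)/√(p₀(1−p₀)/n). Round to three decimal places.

z = -1.268

p̂ = 119/688 = 0.172965.
Standard error under H₀: √(0.192×0.808/688) = 0.015016.
z = (0.172965 − 0.192)/0.015016 = -0.019035/0.015016 = -1.268.
p-value = 2·P(Z > 1.268) ≈ 0.2049. With α = 0.025, fail to reject H₀.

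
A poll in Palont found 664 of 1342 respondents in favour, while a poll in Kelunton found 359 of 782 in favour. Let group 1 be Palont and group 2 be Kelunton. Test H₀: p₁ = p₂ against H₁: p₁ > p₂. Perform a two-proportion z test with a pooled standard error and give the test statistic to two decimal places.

z = 1.59

p̂₁ = 664/1342 = 0.4948, p̂₂ = 359/782 = 0.4591.
Pooled p̂ = (664+359)/(1342+782) = 1023/2124 = 0.4816.
SE = √(0.249663 × 0.00202393) = 0.0225.
z = (0.4948 − 0.4591)/0.0225 = 0.0357/0.0225 = 1.59.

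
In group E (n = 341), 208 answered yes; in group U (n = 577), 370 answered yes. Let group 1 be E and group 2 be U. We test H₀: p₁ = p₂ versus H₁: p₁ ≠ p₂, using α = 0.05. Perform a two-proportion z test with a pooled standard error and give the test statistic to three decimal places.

z = -0.948

p̂₁ = 208/341 = 0.60997, p̂₂ = 370/577 = 0.64125.
Pooled p̂ = (208+370)/(341+577) = 578/918 = 0.62963.
SE = √(p̂(1−p̂)(1/n₁+1/n₂)) = √(0.62963·0.37037·0.00466565) = √(0.00108801) = 0.03299.
z = (0.60997 − 0.64125)/0.03299 = -0.03128/0.03299 = -0.948.
p-value = 2·P(Z > 0.948) ≈ 0.3430. With α = 0.05, fail to reject H₀.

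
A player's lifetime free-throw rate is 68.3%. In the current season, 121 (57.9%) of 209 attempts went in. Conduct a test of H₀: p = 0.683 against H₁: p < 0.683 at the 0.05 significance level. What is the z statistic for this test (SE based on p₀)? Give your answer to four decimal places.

z = -3.2329

p̂ = 121/209 ≈ 0.578947.
Under H₀, SE = √(0.683·0.317/209) = √(0.00103594) = 0.032186.
z = (0.578947 − 0.683)/0.032186 = -0.104053/0.032186 = -3.2329.
p-value = P(Z < -3.233) ≈ 0.0006, so at α = 0.05 we reject H₀.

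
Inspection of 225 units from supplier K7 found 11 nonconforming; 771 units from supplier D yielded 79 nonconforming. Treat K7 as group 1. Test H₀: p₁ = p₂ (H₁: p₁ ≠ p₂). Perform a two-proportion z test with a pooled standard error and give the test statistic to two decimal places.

p̂₁ = 11/225 = 0.0489, p̂₂ = 79/771 = 0.1025.
Pooled p̂ = (11+79)/(225+771) = 90/996 = 0.0904.
SE = √(p̂(1−p̂)(1/n₁+1/n₂)) = √(0.0904·0.9096·0.00574146) = √(0.000471927) = 0.0217.
z = (0.0489 − 0.1025)/0.0217 = -0.0536/0.0217 = -2.47.
Two-sided p-value ≈ 2·Φ(−2.466) = 0.0137.

z = -2.47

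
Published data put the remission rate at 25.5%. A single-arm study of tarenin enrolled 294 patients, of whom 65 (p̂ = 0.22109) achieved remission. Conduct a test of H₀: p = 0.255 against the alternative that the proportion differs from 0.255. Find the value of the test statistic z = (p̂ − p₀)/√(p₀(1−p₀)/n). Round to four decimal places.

z = -1.3341

p̂ = 65/294 = 0.221088.
SE = √(p₀(1−p₀)/n) = √(0.18998/294) = 0.025420.
z = (0.221088 − 0.255)/0.025420 = -0.033912/0.025420 = -1.3341.
p-value = 2·P(Z > 1.334) ≈ 0.1822.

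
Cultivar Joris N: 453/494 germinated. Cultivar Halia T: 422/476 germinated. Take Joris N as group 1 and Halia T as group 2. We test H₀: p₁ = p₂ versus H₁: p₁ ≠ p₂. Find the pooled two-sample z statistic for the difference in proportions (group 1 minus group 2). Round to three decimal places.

z = 1.595

p̂₁ = 453/494 ≈ 0.91700, p̂₂ = 422/476 ≈ 0.88655.
Pooled p̂ = (453+422)/(494+476) = 875/970 = 0.90206.
SE = √(p̂(1−p̂)(1/n₁+1/n₂)) = √(0.90206·0.09794·0.00412513) = √(0.00036444) = 0.01909.
z = (0.91700 − 0.88655)/0.01909 = 0.03045/0.01909 = 1.595.
p-value = 2·P(Z > 1.595) ≈ 0.1107.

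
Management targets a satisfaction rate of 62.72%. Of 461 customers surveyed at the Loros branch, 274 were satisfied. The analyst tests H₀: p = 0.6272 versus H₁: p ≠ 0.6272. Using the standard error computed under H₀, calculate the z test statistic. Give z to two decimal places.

p̂ = 274/461 = 0.5944.
Under H₀, SE = √(0.6272·0.3728/461) = √(0.000507202) = 0.0225.
z = (0.5944 − 0.6272)/0.0225 = -0.0328/0.0225 = -1.46.

z = -1.46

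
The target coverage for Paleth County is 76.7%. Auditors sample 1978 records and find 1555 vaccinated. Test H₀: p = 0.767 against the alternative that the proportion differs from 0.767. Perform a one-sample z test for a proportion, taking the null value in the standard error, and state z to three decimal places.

z = 2.014

p̂ = 1555/1978 = 0.78615.
SE = √(p₀(1−p₀)/n) = √(0.17871/1978) = 0.00951.
z = (0.78615 − 0.767)/0.00951 = 0.01915/0.00951 = 2.014.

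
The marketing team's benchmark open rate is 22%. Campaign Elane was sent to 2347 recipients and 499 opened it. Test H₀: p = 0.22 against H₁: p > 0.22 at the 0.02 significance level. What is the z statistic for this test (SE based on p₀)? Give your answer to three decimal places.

p̂ = 499/2347 = 0.21261.
SE = √(p₀(1−p₀)/n) = √(0.1716/2347) = 0.00855.
z = (0.21261 − 0.22)/0.00855 = -0.00739/0.00855 = -0.864.
p-value = P(Z > -0.864) ≈ 0.8062; since p > α = 0.02, fail to reject H₀.

z = -0.864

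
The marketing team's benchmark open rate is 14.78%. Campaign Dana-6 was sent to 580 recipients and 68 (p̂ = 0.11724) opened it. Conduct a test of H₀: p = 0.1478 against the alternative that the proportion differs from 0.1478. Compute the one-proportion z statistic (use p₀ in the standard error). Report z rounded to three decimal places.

z = -2.074

p̂ = 68/580 = 0.117241.
SE = √(p₀(1−p₀)/n) = √(0.12596/580) = 0.014736.
z = (0.117241 − 0.1478)/0.014736 = -0.030559/0.014736 = -2.074.
p-value = 2·P(Z > 2.074) ≈ 0.0381.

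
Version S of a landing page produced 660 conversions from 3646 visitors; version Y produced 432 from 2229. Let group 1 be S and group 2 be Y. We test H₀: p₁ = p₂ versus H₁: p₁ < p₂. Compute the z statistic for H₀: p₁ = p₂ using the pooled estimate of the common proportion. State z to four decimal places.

p̂₁ = 660/3646 = 0.1810203, p̂₂ = 432/2229 = 0.1938089.
Pooled p̂ = (660+432)/(3646+2229) = 1092/5875 = 0.1858723.
SE = √(0.151324 × 0.000722905) = 0.0104591.
z = (0.1810203 − 0.1938089)/0.0104591 = -0.0127886/0.0104591 = -1.2227.
p-value = P(Z < -1.223) ≈ 0.1107.

z = -1.2227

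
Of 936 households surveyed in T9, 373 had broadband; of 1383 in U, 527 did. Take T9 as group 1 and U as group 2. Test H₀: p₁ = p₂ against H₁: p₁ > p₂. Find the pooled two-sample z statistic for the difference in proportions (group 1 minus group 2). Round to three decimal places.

z = 0.846

p̂₁ = 373/936 = 0.398504, p̂₂ = 527/1383 = 0.381056.
Pooled p̂ = (373+527)/(936+1383) = 900/2319 = 0.388098.
SE = √(p̂(1−p̂)(1/n₁+1/n₂)) = √(0.388098·0.611902·0.00179144) = √(0.000425428) = 0.020626.
z = (0.398504 − 0.381056)/0.020626 = 0.017448/0.020626 = 0.846.
p-value = P(Z > 0.846) ≈ 0.1988.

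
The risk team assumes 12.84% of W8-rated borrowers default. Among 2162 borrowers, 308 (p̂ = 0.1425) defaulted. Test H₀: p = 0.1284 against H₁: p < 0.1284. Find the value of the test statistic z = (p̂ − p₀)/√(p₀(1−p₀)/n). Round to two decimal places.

z = 1.95

p̂ = 308/2162 ≈ 0.142461.
Standard error under H₀: √(0.1284×0.8716/2162) = 0.007195.
z = (0.142461 − 0.1284)/0.007195 = 0.014061/0.007195 = 1.95.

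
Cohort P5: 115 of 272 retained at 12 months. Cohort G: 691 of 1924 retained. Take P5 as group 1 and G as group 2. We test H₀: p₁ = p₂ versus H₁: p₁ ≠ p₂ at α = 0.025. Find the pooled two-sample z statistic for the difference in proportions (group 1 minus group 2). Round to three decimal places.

z = 2.038

p̂₁ = 115/272 ≈ 0.42279, p̂₂ = 691/1924 ≈ 0.35915.
Pooled p̂ = (115+691)/(272+1924) = 806/2196 = 0.36703.
SE = √(p̂(1−p̂)(1/n₁+1/n₂)) = √(0.36703·0.63297·0.00419622) = √(0.000974863) = 0.03122.
z = (0.42279 − 0.35915)/0.03122 = 0.06364/0.03122 = 2.038.
p-value = 2·P(Z > 2.038) ≈ 0.0415, so at α = 0.025 we fail to reject H₀.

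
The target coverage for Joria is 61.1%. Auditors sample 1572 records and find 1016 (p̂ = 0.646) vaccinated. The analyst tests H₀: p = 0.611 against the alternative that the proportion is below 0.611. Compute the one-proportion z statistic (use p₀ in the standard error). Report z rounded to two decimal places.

p̂ = 1016/1572 ≈ 0.6463.
Standard error under H₀: √(0.611×0.389/1572) = 0.0123.
z = (0.6463 − 0.611)/0.0123 = 0.0353/0.0123 = 2.87.
p-value = P(Z < 2.872) ≈ 0.9980.

z = 2.87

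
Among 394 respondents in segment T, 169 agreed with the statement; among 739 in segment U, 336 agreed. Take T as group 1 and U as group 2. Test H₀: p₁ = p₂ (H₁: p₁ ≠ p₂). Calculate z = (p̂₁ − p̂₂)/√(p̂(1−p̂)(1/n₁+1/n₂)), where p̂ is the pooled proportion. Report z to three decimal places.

z = -0.830

p̂₁ = 169/394 ≈ 0.42893, p̂₂ = 336/739 ≈ 0.45467.
Pooled p̂ = (169+336)/(394+739) = 505/1133 = 0.44572.
SE = √(0.247054 × 0.00389125) = 0.03101.
z = (0.42893 − 0.45467)/0.03101 = -0.02574/0.03101 = -0.830.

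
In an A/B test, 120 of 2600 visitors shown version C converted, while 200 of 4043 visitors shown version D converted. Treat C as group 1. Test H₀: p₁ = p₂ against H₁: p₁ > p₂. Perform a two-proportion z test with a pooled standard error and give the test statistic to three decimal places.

p̂₁ = 120/2600 = 0.046154, p̂₂ = 200/4043 = 0.049468.
Pooled p̂ = (120+200)/(2600+4043) = 320/6643 = 0.048171.
SE = √(0.0458506 × 0.000631956) = 0.005383.
z = (0.046154 − 0.049468)/0.005383 = -0.003314/0.005383 = -0.616.
p-value = P(Z > -0.616) ≈ 0.7310.

z = -0.616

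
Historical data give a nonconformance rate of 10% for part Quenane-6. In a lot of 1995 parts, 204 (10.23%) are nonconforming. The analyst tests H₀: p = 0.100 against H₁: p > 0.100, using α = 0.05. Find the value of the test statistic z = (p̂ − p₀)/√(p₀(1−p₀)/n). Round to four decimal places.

p̂ = 204/1995 = 0.1022556.
Under H₀, SE = √(0.1·0.9/1995) = √(4.51128e-05) = 0.0067166.
z = (0.1022556 − 0.1)/0.0067166 = 0.0022556/0.0067166 = 0.3358.
p-value = P(Z > 0.336) ≈ 0.3685. With α = 0.05, fail to reject H₀.

z = 0.3358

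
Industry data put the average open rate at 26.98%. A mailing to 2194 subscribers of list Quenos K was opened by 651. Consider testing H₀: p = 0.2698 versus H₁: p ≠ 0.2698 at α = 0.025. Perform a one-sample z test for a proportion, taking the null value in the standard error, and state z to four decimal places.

z = 2.8407

p̂ = 651/2194 = 0.296718.
Standard error under H₀: √(0.2698×0.7302/2194) = 0.009476.
z = (0.296718 − 0.2698)/0.009476 = 0.026918/0.009476 = 2.8407.
p-value = 2·P(Z > 2.841) ≈ 0.0045. With α = 0.025, reject H₀.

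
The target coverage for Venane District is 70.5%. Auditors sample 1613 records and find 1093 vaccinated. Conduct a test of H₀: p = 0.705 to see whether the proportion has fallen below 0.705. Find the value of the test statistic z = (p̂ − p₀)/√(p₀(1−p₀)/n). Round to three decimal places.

z = -2.411

p̂ = 1093/1613 = 0.677619.
SE = √(p₀(1−p₀)/n) = √(0.20798/1613) = 0.011355.
z = (0.677619 − 0.705)/0.011355 = -0.027381/0.011355 = -2.411.
p-value = P(Z < -2.411) ≈ 0.0079.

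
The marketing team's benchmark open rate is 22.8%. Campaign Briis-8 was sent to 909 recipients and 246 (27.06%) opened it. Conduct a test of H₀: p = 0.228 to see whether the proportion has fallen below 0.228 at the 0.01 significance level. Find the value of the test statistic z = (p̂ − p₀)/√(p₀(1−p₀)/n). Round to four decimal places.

p̂ = 246/909 ≈ 0.2706271.
SE = √(p₀(1−p₀)/n) = √(0.17602/909) = 0.0139153.
z = (0.2706271 − 0.228)/0.0139153 = 0.0426271/0.0139153 = 3.0633.
p-value = P(Z < 3.063) ≈ 0.9989; since p > α = 0.01, fail to reject H₀.

z = 3.0633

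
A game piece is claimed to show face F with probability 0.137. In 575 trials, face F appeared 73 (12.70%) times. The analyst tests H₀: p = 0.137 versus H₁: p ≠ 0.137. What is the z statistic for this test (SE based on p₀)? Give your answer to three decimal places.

z = -0.700

p̂ = 73/575 ≈ 0.12696.
Under H₀, SE = √(0.137·0.863/575) = √(0.000205619) = 0.01434.
z = (0.12696 − 0.137)/0.01434 = -0.01004/0.01434 = -0.700.
Two-sided p-value ≈ 2·Φ(−0.700) = 0.4837.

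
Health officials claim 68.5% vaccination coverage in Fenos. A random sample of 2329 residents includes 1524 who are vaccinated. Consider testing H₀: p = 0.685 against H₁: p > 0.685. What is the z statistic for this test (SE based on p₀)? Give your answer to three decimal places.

z = -3.183

p̂ = 1524/2329 ≈ 0.6543581.
Under H₀, SE = √(0.685·0.315/2329) = √(9.26471e-05) = 0.0096253.
z = (0.6543581 − 0.685)/0.0096253 = -0.0306419/0.0096253 = -3.183.
p-value = P(Z > -3.183) ≈ 0.9993.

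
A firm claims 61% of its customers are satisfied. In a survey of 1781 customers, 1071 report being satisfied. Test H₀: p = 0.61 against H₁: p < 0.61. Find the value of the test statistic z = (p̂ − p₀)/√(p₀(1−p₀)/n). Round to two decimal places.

p̂ = 1071/1781 = 0.6013.
Standard error under H₀: √(0.61×0.39/1781) = 0.0116.
z = (0.6013 − 0.61)/0.0116 = -0.0087/0.0116 = -0.75.
p-value = P(Z < -0.749) ≈ 0.2270.

z = -0.75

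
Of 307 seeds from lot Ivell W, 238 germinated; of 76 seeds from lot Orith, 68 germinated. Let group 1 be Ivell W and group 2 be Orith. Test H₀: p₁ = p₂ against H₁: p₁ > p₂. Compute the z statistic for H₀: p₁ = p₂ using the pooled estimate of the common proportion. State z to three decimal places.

p̂₁ = 238/307 = 0.77524, p̂₂ = 68/76 = 0.89474.
Pooled p̂ = (238+68)/(307+76) = 306/383 = 0.79896.
SE = √(0.160626 × 0.0164152) = 0.05135.
z = (0.77524 − 0.89474)/0.05135 = -0.11950/0.05135 = -2.327.

z = -2.327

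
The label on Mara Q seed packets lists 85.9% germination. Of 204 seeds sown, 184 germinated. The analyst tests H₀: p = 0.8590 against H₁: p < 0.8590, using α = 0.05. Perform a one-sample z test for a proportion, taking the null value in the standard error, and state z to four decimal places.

p̂ = 184/204 = 0.9019608.
SE = √(p₀(1−p₀)/n) = √(0.12112/204) = 0.0243664.
z = (0.9019608 − 0.859)/0.0243664 = 0.0429608/0.0243664 = 1.7631.
p-value = P(Z < 1.763) ≈ 0.9611; since p > α = 0.05, fail to reject H₀.

z = 1.7631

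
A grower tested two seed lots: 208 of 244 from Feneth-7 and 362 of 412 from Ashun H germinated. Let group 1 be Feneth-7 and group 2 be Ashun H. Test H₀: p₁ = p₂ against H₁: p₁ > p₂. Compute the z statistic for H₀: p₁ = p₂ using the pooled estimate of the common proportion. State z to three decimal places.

z = -0.960

p̂₁ = 208/244 = 0.85246, p̂₂ = 362/412 = 0.87864.
Pooled p̂ = (208+362)/(244+412) = 570/656 = 0.86890.
SE = √(0.113911 × 0.00652555) = 0.02726.
z = (0.85246 − 0.87864)/0.02726 = -0.02618/0.02726 = -0.960.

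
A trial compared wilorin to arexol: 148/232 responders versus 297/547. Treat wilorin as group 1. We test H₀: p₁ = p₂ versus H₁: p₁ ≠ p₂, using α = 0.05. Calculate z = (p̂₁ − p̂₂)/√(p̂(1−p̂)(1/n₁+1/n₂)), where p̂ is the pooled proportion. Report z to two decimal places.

p̂₁ = 148/232 = 0.6379, p̂₂ = 297/547 = 0.5430.
Pooled p̂ = (148+297)/(232+547) = 445/779 = 0.5712.
SE = √(0.244924 × 0.0061385) = 0.0388.
z = (0.6379 − 0.5430)/0.0388 = 0.0949/0.0388 = 2.45.
Two-sided p-value ≈ 2·Φ(−2.449) = 0.0143; since p < α = 0.05, reject H₀.

z = 2.45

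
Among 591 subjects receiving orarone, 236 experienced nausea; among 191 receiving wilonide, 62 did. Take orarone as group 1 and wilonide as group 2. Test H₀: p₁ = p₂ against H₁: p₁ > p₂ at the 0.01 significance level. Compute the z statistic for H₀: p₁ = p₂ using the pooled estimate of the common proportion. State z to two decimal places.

p̂₁ = 236/591 ≈ 0.3993, p̂₂ = 62/191 ≈ 0.3246.
Pooled p̂ = (236+62)/(591+191) = 298/782 = 0.3811.
SE = √(p̂(1−p̂)(1/n₁+1/n₂)) = √(0.3811·0.6189·0.00692765) = √(0.00163393) = 0.0404.
z = (0.3993 − 0.3246)/0.0404 = 0.0747/0.0404 = 1.85.
p-value = P(Z > 1.848) ≈ 0.0323, so at α = 0.01 we fail to reject H₀.

z = 1.85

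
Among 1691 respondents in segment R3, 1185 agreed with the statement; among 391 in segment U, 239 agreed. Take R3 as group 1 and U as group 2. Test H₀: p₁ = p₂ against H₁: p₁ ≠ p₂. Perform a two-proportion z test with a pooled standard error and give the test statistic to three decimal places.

p̂₁ = 1185/1691 ≈ 0.70077, p̂₂ = 239/391 ≈ 0.61125.
Pooled p̂ = (1185+239)/(1691+391) = 1424/2082 = 0.68396.
SE = √(p̂(1−p̂)(1/n₁+1/n₂)) = √(0.68396·0.31604·0.00314891) = √(0.000680667) = 0.02609.
z = (0.70077 − 0.61125)/0.02609 = 0.08952/0.02609 = 3.431.

z = 3.431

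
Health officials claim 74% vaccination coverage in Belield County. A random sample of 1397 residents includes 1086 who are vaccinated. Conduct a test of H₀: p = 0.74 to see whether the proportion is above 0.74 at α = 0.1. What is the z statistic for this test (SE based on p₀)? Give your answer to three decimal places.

z = 3.185

p̂ = 1086/1397 ≈ 0.777380.
SE = √(p₀(1−p₀)/n) = √(0.1924/1397) = 0.011736.
z = (0.777380 − 0.74)/0.011736 = 0.037380/0.011736 = 3.185.
p-value = P(Z > 3.185) ≈ 0.0007; since p < α = 0.1, reject H₀.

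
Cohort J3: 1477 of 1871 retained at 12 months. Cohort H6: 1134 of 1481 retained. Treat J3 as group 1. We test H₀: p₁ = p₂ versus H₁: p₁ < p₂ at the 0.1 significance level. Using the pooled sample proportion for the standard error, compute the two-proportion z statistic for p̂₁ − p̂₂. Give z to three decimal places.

z = 1.643

p̂₁ = 1477/1871 = 0.789417, p̂₂ = 1134/1481 = 0.765699.
Pooled p̂ = (1477+1134)/(1871+1481) = 2611/3352 = 0.778938.
SE = √(p̂(1−p̂)(1/n₁+1/n₂)) = √(0.778938·0.221062·0.00120969) = √(0.000208301) = 0.014433.
z = (0.789417 − 0.765699)/0.014433 = 0.023718/0.014433 = 1.643.
p-value = P(Z < 1.643) ≈ 0.9498. With α = 0.1, fail to reject H₀.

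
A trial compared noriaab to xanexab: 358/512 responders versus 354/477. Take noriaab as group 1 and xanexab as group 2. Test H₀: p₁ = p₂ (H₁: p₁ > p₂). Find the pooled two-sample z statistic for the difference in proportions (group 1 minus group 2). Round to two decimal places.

p̂₁ = 358/512 ≈ 0.6992, p̂₂ = 354/477 ≈ 0.7421.
Pooled p̂ = (358+354)/(512+477) = 712/989 = 0.7199.
SE = √(p̂(1−p̂)(1/n₁+1/n₂)) = √(0.7199·0.2801·0.00404956) = √(0.000816536) = 0.0286.
z = (0.6992 − 0.7421)/0.0286 = -0.0429/0.0286 = -1.50.

z = -1.50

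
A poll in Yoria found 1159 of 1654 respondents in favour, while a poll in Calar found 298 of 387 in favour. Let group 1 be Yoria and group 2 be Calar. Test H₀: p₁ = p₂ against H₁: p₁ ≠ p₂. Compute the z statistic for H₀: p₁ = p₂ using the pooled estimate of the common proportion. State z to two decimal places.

z = -2.72

p̂₁ = 1159/1654 ≈ 0.7007, p̂₂ = 298/387 ≈ 0.7700.
Pooled p̂ = (1159+298)/(1654+387) = 1457/2041 = 0.7139.
SE = √(p̂(1−p̂)(1/n₁+1/n₂)) = √(0.7139·0.2861·0.00318857) = √(0.000651303) = 0.0255.
z = (0.7007 − 0.7700)/0.0255 = -0.0693/0.0255 = -2.72.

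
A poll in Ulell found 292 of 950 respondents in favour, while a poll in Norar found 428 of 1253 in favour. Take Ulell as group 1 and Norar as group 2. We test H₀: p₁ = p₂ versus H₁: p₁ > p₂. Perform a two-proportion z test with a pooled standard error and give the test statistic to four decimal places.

z = -1.6954

p̂₁ = 292/950 ≈ 0.307368, p̂₂ = 428/1253 ≈ 0.341580.
Pooled p̂ = (292+428)/(950+1253) = 720/2203 = 0.326827.
SE = √(p̂(1−p̂)(1/n₁+1/n₂)) = √(0.326827·0.673173·0.00185072) = √(0.000407178) = 0.020179.
z = (0.307368 − 0.341580)/0.020179 = -0.034212/0.020179 = -1.6954.
p-value = P(Z > -1.695) ≈ 0.9550.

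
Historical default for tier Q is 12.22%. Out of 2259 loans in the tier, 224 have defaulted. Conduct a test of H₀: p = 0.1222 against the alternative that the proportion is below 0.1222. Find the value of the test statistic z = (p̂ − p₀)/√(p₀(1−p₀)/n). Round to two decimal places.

z = -3.34

p̂ = 224/2259 ≈ 0.09916.
Under H₀, SE = √(0.1222·0.8778/2259) = √(4.74844e-05) = 0.00689.
z = (0.09916 − 0.1222)/0.00689 = -0.02304/0.00689 = -3.34.
p-value = P(Z < -3.344) ≈ 0.0004.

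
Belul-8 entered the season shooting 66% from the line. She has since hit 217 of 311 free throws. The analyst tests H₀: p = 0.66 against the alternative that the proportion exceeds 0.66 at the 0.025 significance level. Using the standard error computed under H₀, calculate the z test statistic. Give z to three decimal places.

p̂ = 217/311 ≈ 0.69775.
SE = √(p₀(1−p₀)/n) = √(0.2244/311) = 0.02686.
z = (0.69775 − 0.66)/0.02686 = 0.03775/0.02686 = 1.405.
p-value = P(Z > 1.405) ≈ 0.0800; since p > α = 0.025, fail to reject H₀.

z = 1.405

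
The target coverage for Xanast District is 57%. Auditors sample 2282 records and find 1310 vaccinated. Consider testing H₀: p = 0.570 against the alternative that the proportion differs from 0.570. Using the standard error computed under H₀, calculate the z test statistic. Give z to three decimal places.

p̂ = 1310/2282 ≈ 0.57406.
Standard error under H₀: √(0.57×0.43/2282) = 0.01036.
z = (0.57406 − 0.57)/0.01036 = 0.00406/0.01036 = 0.392.

z = 0.392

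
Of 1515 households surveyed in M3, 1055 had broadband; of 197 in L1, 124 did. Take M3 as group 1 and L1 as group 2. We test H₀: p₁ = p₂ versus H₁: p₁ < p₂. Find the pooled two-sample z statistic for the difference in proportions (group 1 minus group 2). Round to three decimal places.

z = 1.908

p̂₁ = 1055/1515 = 0.69637, p̂₂ = 124/197 = 0.62944.
Pooled p̂ = (1055+124)/(1515+197) = 1179/1712 = 0.68867.
SE = √(p̂(1−p̂)(1/n₁+1/n₂)) = √(0.68867·0.31133·0.00573621) = √(0.00122987) = 0.03507.
z = (0.69637 − 0.62944)/0.03507 = 0.06693/0.03507 = 1.908.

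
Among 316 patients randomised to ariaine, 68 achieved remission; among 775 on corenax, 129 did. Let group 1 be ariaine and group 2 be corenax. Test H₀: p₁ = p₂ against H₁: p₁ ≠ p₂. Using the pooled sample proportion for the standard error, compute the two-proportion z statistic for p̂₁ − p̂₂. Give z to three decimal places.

z = 1.898

p̂₁ = 68/316 = 0.215190, p̂₂ = 129/775 = 0.166452.
Pooled p̂ = (68+129)/(316+775) = 197/1091 = 0.180568.
SE = √(0.147963 × 0.00445488) = 0.025674.
z = (0.215190 − 0.166452)/0.025674 = 0.048738/0.025674 = 1.898.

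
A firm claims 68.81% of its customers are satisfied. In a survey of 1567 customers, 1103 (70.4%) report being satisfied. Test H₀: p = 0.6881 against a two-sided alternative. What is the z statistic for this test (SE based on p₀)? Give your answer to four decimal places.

z = 1.3495

p̂ = 1103/1567 = 0.703893.
Under H₀, SE = √(0.6881·0.3119/1567) = √(0.000136961) = 0.011703.
z = (0.703893 − 0.6881)/0.011703 = 0.015793/0.011703 = 1.3495.
p-value = 2·P(Z > 1.349) ≈ 0.1772.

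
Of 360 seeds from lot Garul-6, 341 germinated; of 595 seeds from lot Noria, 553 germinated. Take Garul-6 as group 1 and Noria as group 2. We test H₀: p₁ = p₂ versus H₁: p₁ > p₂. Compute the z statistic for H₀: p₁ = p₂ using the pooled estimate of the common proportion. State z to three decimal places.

z = 1.091

p̂₁ = 341/360 ≈ 0.94722, p̂₂ = 553/595 ≈ 0.92941.
Pooled p̂ = (341+553)/(360+595) = 894/955 = 0.93613.
SE = √(0.0597944 × 0.00445845) = 0.01633.
z = (0.94722 − 0.92941)/0.01633 = 0.01781/0.01633 = 1.091.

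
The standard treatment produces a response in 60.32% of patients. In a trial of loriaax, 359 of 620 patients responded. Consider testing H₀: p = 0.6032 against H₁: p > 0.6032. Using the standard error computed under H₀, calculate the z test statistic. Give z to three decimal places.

z = -1.230

p̂ = 359/620 ≈ 0.57903.
SE = √(p₀(1−p₀)/n) = √(0.23935/620) = 0.01965.
z = (0.57903 − 0.6032)/0.01965 = -0.02417/0.01965 = -1.230.
p-value = P(Z > -1.230) ≈ 0.8907.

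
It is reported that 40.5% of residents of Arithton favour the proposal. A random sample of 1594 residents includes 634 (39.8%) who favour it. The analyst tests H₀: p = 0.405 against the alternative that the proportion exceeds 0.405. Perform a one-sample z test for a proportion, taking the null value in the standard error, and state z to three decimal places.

p̂ = 634/1594 ≈ 0.39774.
Under H₀, SE = √(0.405·0.595/1594) = √(0.000151176) = 0.01230.
z = (0.39774 − 0.405)/0.01230 = -0.00726/0.01230 = -0.590.

z = -0.590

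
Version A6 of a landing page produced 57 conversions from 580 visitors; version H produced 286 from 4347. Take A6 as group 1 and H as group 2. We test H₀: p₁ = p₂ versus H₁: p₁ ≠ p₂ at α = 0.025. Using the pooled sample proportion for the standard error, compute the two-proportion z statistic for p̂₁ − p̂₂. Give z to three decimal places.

p̂₁ = 57/580 = 0.098276, p̂₂ = 286/4347 = 0.065793.
Pooled p̂ = (57+286)/(580+4347) = 343/4927 = 0.069616.
SE = √(0.06477 × 0.00195418) = 0.011250.
z = (0.098276 − 0.065793)/0.011250 = 0.032483/0.011250 = 2.887.
Two-sided p-value ≈ 2·Φ(−2.887) = 0.0039; since p < α = 0.025, reject H₀.

z = 2.887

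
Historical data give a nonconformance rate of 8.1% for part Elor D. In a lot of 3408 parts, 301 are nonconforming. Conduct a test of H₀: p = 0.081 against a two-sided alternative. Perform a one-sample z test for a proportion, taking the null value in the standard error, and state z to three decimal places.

p̂ = 301/3408 ≈ 0.08832.
SE = √(p₀(1−p₀)/n) = √(0.074439/3408) = 0.00467.
z = (0.08832 − 0.081)/0.00467 = 0.00732/0.00467 = 1.567.
p-value = 2·P(Z > 1.567) ≈ 0.1172.

z = 1.567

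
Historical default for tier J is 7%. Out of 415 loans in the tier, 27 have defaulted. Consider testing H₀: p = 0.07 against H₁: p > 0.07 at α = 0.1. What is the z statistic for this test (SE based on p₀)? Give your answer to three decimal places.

p̂ = 27/415 ≈ 0.065060.
SE = √(p₀(1−p₀)/n) = √(0.0651/415) = 0.012525.
z = (0.065060 − 0.07)/0.012525 = -0.004940/0.012525 = -0.394.
p-value = P(Z > -0.394) ≈ 0.6534; since p > α = 0.1, fail to reject H₀.

z = -0.394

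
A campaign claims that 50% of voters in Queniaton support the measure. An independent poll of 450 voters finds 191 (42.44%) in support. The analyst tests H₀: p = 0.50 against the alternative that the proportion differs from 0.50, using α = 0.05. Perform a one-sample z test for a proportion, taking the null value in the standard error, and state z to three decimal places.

z = -3.206

p̂ = 191/450 ≈ 0.42444.
SE = √(p₀(1−p₀)/n) = √(0.25/450) = 0.02357.
z = (0.42444 − 0.5)/0.02357 = -0.07556/0.02357 = -3.206.
p-value = 2·P(Z > 3.206) ≈ 0.0013. With α = 0.05, reject H₀.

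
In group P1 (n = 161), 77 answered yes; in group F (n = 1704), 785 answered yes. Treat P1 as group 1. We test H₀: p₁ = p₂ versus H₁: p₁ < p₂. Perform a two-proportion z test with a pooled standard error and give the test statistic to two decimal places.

z = 0.43

p̂₁ = 77/161 ≈ 0.4783, p̂₂ = 785/1704 ≈ 0.4607.
Pooled p̂ = (77+785)/(161+1704) = 862/1865 = 0.4622.
SE = √(p̂(1−p̂)(1/n₁+1/n₂)) = √(0.4622·0.5378·0.00679803) = √(0.00168979) = 0.0411.
z = (0.4783 − 0.4607)/0.0411 = 0.0176/0.0411 = 0.43.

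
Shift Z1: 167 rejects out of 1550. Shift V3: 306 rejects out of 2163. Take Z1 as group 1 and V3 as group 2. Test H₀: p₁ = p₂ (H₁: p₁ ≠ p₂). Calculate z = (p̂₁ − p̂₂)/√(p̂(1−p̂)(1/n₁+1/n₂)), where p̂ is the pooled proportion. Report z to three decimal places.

z = -3.040

p̂₁ = 167/1550 ≈ 0.107742, p̂₂ = 306/2163 ≈ 0.141470.
Pooled p̂ = (167+306)/(1550+2163) = 473/3713 = 0.127390.
SE = √(0.111162 × 0.00110748) = 0.011095.
z = (0.107742 − 0.141470)/0.011095 = -0.033728/0.011095 = -3.040.
Two-sided p-value ≈ 2·Φ(−3.040) = 0.0024.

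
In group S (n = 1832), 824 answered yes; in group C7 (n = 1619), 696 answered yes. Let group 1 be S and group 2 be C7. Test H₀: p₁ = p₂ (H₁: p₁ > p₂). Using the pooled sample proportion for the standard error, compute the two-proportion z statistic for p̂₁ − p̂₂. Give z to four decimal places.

z = 1.1744

p̂₁ = 824/1832 = 0.449782, p̂₂ = 696/1619 = 0.429895.
Pooled p̂ = (824+696)/(1832+1619) = 1520/3451 = 0.440452.
SE = √(p̂(1−p̂)(1/n₁+1/n₂)) = √(0.440452·0.559548·0.00116352) = √(0.000286753) = 0.016934.
z = (0.449782 − 0.429895)/0.016934 = 0.019887/0.016934 = 1.1744.
p-value = P(Z > 1.174) ≈ 0.1201.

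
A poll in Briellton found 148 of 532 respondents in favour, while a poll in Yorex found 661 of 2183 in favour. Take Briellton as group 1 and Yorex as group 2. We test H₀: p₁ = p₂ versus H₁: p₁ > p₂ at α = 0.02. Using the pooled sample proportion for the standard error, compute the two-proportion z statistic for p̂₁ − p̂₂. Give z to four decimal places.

z = -1.1124

p̂₁ = 148/532 = 0.278195, p̂₂ = 661/2183 = 0.302794.
Pooled p̂ = (148+661)/(532+2183) = 809/2715 = 0.297974.
SE = √(p̂(1−p̂)(1/n₁+1/n₂)) = √(0.297974·0.702026·0.00233778) = √(0.000489031) = 0.022114.
z = (0.278195 − 0.302794)/0.022114 = -0.024599/0.022114 = -1.1124.
p-value = P(Z > -1.112) ≈ 0.8670; since p > α = 0.02, fail to reject H₀.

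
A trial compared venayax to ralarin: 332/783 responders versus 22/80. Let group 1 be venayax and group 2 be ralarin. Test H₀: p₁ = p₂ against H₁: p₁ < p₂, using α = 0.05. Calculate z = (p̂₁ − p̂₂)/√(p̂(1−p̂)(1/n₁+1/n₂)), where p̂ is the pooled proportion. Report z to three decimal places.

p̂₁ = 332/783 ≈ 0.42401, p̂₂ = 22/80 ≈ 0.27500.
Pooled p̂ = (332+22)/(783+80) = 354/863 = 0.41020.
SE = √(0.241935 × 0.0137771) = 0.05773.
z = (0.42401 − 0.27500)/0.05773 = 0.14901/0.05773 = 2.581.
p-value = P(Z < 2.581) ≈ 0.9951. With α = 0.05, fail to reject H₀.

z = 2.581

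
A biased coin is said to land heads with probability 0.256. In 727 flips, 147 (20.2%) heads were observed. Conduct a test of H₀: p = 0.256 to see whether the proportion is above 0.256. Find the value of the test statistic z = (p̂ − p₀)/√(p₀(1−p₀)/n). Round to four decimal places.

z = -3.3238

p̂ = 147/727 ≈ 0.202201.
Under H₀, SE = √(0.256·0.744/727) = √(0.000261986) = 0.016186.
z = (0.202201 − 0.256)/0.016186 = -0.053799/0.016186 = -3.3238.
p-value = P(Z > -3.324) ≈ 0.9996.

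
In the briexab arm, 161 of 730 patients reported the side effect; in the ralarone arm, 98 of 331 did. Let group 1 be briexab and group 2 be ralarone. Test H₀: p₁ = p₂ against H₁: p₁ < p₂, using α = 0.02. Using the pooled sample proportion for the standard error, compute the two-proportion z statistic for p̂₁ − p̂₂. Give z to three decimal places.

p̂₁ = 161/730 ≈ 0.220548, p̂₂ = 98/331 ≈ 0.296073.
Pooled p̂ = (161+98)/(730+331) = 259/1061 = 0.244109.
SE = √(0.18452 × 0.00439101) = 0.028465.
z = (0.220548 − 0.296073)/0.028465 = -0.075525/0.028465 = -2.653.
p-value = P(Z < -2.653) ≈ 0.0040. With α = 0.02, reject H₀.

z = -2.653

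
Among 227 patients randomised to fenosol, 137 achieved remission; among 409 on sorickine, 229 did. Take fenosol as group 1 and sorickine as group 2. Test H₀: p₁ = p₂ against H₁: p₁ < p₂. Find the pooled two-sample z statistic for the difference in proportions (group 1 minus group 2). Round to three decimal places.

z = 1.066

p̂₁ = 137/227 ≈ 0.60352, p̂₂ = 229/409 ≈ 0.55990.
Pooled p̂ = (137+229)/(227+409) = 366/636 = 0.57547.
SE = √(p̂(1−p̂)(1/n₁+1/n₂)) = √(0.57547·0.42453·0.00685027) = √(0.00167355) = 0.04091.
z = (0.60352 − 0.55990)/0.04091 = 0.04362/0.04091 = 1.066.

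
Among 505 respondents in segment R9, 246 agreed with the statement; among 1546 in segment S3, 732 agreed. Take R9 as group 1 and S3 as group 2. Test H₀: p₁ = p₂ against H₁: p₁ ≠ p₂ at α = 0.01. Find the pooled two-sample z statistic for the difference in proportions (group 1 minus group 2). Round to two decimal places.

z = 0.53

p̂₁ = 246/505 ≈ 0.4871, p̂₂ = 732/1546 ≈ 0.4735.
Pooled p̂ = (246+732)/(505+1546) = 978/2051 = 0.4768.
SE = √(0.249464 × 0.00262703) = 0.0256.
z = (0.4871 − 0.4735)/0.0256 = 0.0136/0.0256 = 0.53.
p-value = 2·P(Z > 0.533) ≈ 0.5939. With α = 0.01, fail to reject H₀.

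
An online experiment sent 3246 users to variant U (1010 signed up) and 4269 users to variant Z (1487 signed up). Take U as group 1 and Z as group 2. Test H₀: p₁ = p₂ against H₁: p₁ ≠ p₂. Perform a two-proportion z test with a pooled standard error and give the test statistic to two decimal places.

p̂₁ = 1010/3246 ≈ 0.31115, p̂₂ = 1487/4269 ≈ 0.34833.
Pooled p̂ = (1010+1487)/(3246+4269) = 2497/7515 = 0.33227.
SE = √(p̂(1−p̂)(1/n₁+1/n₂)) = √(0.33227·0.66773·0.000542318) = √(0.000120322) = 0.01097.
z = (0.31115 − 0.34833)/0.01097 = -0.03718/0.01097 = -3.39.
Two-sided p-value ≈ 2·Φ(−3.389) = 0.0007.

z = -3.39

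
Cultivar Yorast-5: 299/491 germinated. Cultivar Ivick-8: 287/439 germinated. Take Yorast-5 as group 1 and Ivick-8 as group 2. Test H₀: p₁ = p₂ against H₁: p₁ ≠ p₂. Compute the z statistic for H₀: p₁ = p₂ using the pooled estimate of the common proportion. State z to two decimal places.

p̂₁ = 299/491 ≈ 0.6090, p̂₂ = 287/439 ≈ 0.6538.
Pooled p̂ = (299+287)/(491+439) = 586/930 = 0.6301.
SE = √(0.233072 × 0.00431456) = 0.0317.
z = (0.6090 − 0.6538)/0.0317 = -0.0448/0.0317 = -1.41.
Two-sided p-value ≈ 2·Φ(−1.413) = 0.1578.

z = -1.41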